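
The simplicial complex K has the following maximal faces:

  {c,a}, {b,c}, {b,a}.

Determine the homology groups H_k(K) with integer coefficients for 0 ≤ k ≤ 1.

Fix the vertex order a < b < c and write every simplex with vertices in increasing order. Then dim K = 1 and the simplices of K are:

  0-simplices (3): a, b, c
  1-simplices (3): ab, ac, bc

so the chain groups are C_0 ≅ Z^3, C_1 ≅ Z^3.

The boundary map ∂_1: C_1 → C_0 is given by ∂[p,q] = [q] − [p].
This gives a 3×3 integer matrix of rank 2; reducing to Smith normal form yields diagonal entries (1,1).

Computing H_k = (kernel of ∂_k) / (image of ∂_{k+1}):

  H_0: rank C_0 − rank ∂_1 = 3 − 2 = 1, and the invariant factors of ∂_1 are all 1, so H_0 ≅ Z.
  H_1: rank ker ∂_1 − rank ∂_2 = (3 − 2) − 0 = 1, and there is no ∂_2, so H_1 ≅ Z.

H_0 = Z,  H_1 = Z.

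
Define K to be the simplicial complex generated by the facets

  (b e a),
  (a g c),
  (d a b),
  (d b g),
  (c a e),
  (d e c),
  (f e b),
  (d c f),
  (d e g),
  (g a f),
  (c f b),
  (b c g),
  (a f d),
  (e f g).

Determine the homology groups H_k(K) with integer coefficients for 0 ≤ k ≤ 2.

Fix the vertex order a < b < c < d < e < f < g and write every simplex with vertices in increasing order. Then dim K = 2 and the simplices of K are:

  0-simplices (7): a, b, c, d, e, f, g
  1-simplices (21): ab, ac, ad, ae, af, ag, bc, bd, be, bf, bg, cd, ce, cf, cg, de, df, dg, ef, eg, fg
  2-simplices (14): abd, abe, ace, acg, adf, afg, bcf, bcg, bdg, bef, cde, cdf, deg, efg

giving chain groups C_0 ≅ Z^7, C_1 ≅ Z^21, C_2 ≅ Z^14.

The boundary map ∂_1: C_1 → C_0 is given by ∂[p,q] = [q] − [p].
The 7×21 boundary matrix has rank 6 and Smith normal form diag(1,1,1,1,1,1).

∂_2: C_2 → C_1 acts by ∂[p,q,r] = [q,r] − [p,r] + [p,q]. For instance
  ∂bdg = dg − bg + bd,
  ∂abe = be − ae + ab.
The resulting 21×14 matrix has rank 13, and its Smith normal form has invariant factors (1,1,1,1,1,1,1,1,1,1,1,1,1).

Computing H_k = (kernel of ∂_k) / (image of ∂_{k+1}):

  H_0: rank C_0 − rank ∂_1 = 7 − 6 = 1, and the invariant factors of ∂_1 are all 1, so H_0 = Z.
  H_1: rank ker ∂_1 − rank ∂_2 = (21 − 6) − 13 = 2, and the invariant factors of ∂_2 are all 1, so H_1 = Z^2.
  H_2: rank ker ∂_2 − rank ∂_3 = (14 − 13) − 0 = 1, and there is no ∂_3, so H_2 = Z.

H_0 = Z,  H_1 = Z^2,  H_2 = Z.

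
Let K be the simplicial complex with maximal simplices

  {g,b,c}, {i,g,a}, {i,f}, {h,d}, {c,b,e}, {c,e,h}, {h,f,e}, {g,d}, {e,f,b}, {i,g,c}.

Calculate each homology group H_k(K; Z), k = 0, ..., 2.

H_0 ≅ Z,  H_1 ≅ Z^2,  H_2 = 0.

K has 9 vertices, 17 edges, 7 triangles.
rank ∂_0 = 0, rank ∂_1 = 8 ⇒ b_0 = 9 − 0 − 8 = 1; all invariant factors of ∂_1 are 1 so no torsion. So H_0 ≅ Z.
rank ∂_1 = 8, rank ∂_2 = 7 ⇒ b_1 = 17 − 8 − 7 = 2; all invariant factors of ∂_2 are 1 so no torsion. So H_1 ≅ Z^2.
rank ∂_2 = 7, rank ∂_3 = 0 ⇒ b_2 = 7 − 7 − 0 = 0. So H_2 ≅ 0.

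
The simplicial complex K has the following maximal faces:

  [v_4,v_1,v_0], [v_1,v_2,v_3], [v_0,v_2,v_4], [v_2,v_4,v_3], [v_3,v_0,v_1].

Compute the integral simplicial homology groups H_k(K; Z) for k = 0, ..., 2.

H_0 = Z,  H_1 = Z,  H_2 = 0.

We work with the vertex ordering v_0 < v_1 < v_2 < v_3 < v_4. The simplices of K, each written with vertices in increasing order, are:

  0-simplices (5): [v_0], [v_1], [v_2], [v_3], [v_4]
  1-simplices (10): [v_0,v_1], [v_0,v_2], [v_0,v_3], [v_0,v_4], [v_1,v_2], [v_1,v_3], [v_1,v_4], [v_2,v_3], [v_2,v_4], [v_3,v_4]
  2-simplices (5): [v_0,v_1,v_3], [v_0,v_1,v_4], [v_0,v_2,v_4], [v_1,v_2,v_3], [v_2,v_3,v_4]

giving chain groups C_0 ≅ Z^5, C_1 ≅ Z^10, C_2 ≅ Z^5.

Boundary ∂_1: C_1 → C_0 maps an edge to its endpoints' difference, ∂[p,q] = q − p. For instance
  ∂[v_0,v_4] = [v_4] − [v_0].
As a 5×10 matrix over Z this has rank 4, with invariant factors (1,1,1,1).

Boundary ∂_2: C_2 → C_1 sends each 2-simplex [p,q,r] to [q,r] − [p,r] + [p,q]. For instance
  ∂[v_2,v_3,v_4] = [v_3,v_4] − [v_2,v_4] + [v_2,v_3],
  ∂[v_0,v_1,v_4] = [v_1,v_4] − [v_0,v_4] + [v_0,v_1].
This gives a 10×5 integer matrix of rank 5; reducing to Smith normal form yields diagonal entries (1,1,1,1,1).

Reading off H_k = ker ∂_k / im ∂_{k+1}:

  H_0: rank C_0 − rank ∂_1 = 5 − 4 = 1, and the invariant factors of ∂_1 are all 1, so H_0 = Z.
  H_1: rank ker ∂_1 − rank ∂_2 = (10 − 4) − 5 = 1, and the invariant factors of ∂_2 are all 1, so H_1 = Z.
  H_2: rank ker ∂_2 − rank ∂_3 = (5 − 5) − 0 = 0, and there is no ∂_3, so H_2 = 0.

As a check, the Euler characteristic is 5 − 10 + 5 = 0, which agrees with 1 − 1 + 0 = 0.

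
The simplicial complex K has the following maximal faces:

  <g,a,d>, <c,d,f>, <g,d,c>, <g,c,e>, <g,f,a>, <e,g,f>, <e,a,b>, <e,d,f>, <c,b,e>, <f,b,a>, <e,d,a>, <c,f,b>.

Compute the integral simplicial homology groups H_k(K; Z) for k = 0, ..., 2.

K has 7 vertices, 18 edges, 12 triangles.
rank ∂_0 = 0, rank ∂_1 = 6 ⇒ b_0 = 7 − 0 − 6 = 1; all invariant factors of ∂_1 are 1 so no torsion. So H_0 = Z.
rank ∂_1 = 6, rank ∂_2 = 12 ⇒ b_1 = 18 − 6 − 12 = 0; ∂_2 has invariant factor(s) [2] giving torsion. So H_1 = Z/2.
rank ∂_2 = 12, rank ∂_3 = 0 ⇒ b_2 = 12 − 12 − 0 = 0. So H_2 = 0.

H_0 = Z,  H_1 = Z/2,  H_2 = 0.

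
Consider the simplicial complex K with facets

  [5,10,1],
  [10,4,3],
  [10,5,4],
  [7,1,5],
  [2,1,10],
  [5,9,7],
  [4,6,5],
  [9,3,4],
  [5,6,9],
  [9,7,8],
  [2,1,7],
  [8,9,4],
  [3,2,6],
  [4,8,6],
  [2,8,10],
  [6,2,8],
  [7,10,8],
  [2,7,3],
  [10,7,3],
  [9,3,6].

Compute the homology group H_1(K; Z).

H_1 ≅ Z × Z/2.

We work with the vertex ordering 1 < 2 < 3 < 4 < 5 < 6 < 7 < 8 < 9 < 10. The simplices of K, each written with vertices in increasing order, are:

  0-simplices (10): [1], [2], [3], [4], [5], [6], [7], [8], [9], [10]
  1-simplices (30): (30 of them)
  2-simplices (20): (20 of them)

Hence C_0 ≅ Z^10, C_1 ≅ Z^30, C_2 ≅ Z^20.

Boundary ∂_1: C_1 → C_0 maps an edge to its endpoints' difference, ∂[p,q] = q − p.
As a 10×30 matrix over Z this has rank 9, with invariant factors (1,1,1,1,1,1,1,1,1).

Boundary ∂_2: C_2 → C_1 acts by ∂[p,q,r] = [q,r] − [p,r] + [p,q]. For instance
  ∂[7,8,9] = [8,9] − [7,9] + [7,8],
  ∂[1,2,10] = [2,10] − [1,10] + [1,2].
As a 30×20 matrix over Z this has rank 20, with invariant factors (1,1,1,1,1,1,1,1,1,1,1,1,1,1,1,1,1,1,1,2).

Now H_k = ker ∂_k / im ∂_{k+1}, so:

  H_1: rank ker ∂_1 − rank ∂_2 = (30 − 9) − 20 = 1, and ∂_2 has invariant factor 2 > 1, so H_1 = Z × Z/2.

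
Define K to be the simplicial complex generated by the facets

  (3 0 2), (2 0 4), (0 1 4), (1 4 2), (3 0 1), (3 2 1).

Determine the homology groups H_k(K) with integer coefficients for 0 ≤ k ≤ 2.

We work with the vertex ordering 0 < 1 < 2 < 3 < 4. The simplices of K, each written with vertices in increasing order, are:

  0-simplices (5): [0], [1], [2], [3], [4]
  1-simplices (9): [0,1], [0,2], [0,3], [0,4], [1,2], [1,3], [1,4], [2,3], [2,4]
  2-simplices (6): [0,1,3], [0,1,4], [0,2,3], [0,2,4], [1,2,3], [1,2,4]

giving chain groups C_0 ≅ Z^5, C_1 ≅ Z^9, C_2 ≅ Z^6.

∂_1: C_1 → C_0 maps an edge to its endpoints' difference, ∂[p,q] = q − p. For instance
  ∂[1,3] = [3] − [1].
This gives a 5×9 integer matrix of rank 4; reducing to Smith normal form yields diagonal entries (1,1,1,1).

∂_2: C_2 → C_1 sends each 2-simplex [p,q,r] to [q,r] − [p,r] + [p,q]. For instance
  ∂[1,2,4] = [2,4] − [1,4] + [1,2],
  ∂[0,1,3] = [1,3] − [0,3] + [0,1].
The resulting 9×6 matrix has rank 5, and its Smith normal form has invariant factors (1,1,1,1,1).

Now H_k = ker ∂_k / im ∂_{k+1}, so:

  H_0: rank C_0 − rank ∂_1 = 5 − 4 = 1, and the invariant factors of ∂_1 are all 1, so H_0 ≅ Z.
  H_1: rank ker ∂_1 − rank ∂_2 = (9 − 4) − 5 = 0, and the invariant factors of ∂_2 are all 1, so H_1 ≅ 0.
  H_2: rank ker ∂_2 − rank ∂_3 = (6 − 5) − 0 = 1, and there is no ∂_3, so H_2 ≅ Z.

(K is a triangulation of the 2-sphere S^2.)

H_0 ≅ Z,  H_1 = 0,  H_2 ≅ Z.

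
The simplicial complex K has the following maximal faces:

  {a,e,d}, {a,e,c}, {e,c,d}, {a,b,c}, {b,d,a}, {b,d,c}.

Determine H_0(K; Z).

H_0 = Z.

Take the total order a < b < c < d < e on the vertex set. Then K (dimension 2) consists of the simplices:

  0-simplices (5): a, b, c, d, e
  1-simplices (9): ab, ac, ad, ae, bc, bd, cd, ce, de
  2-simplices (6): abc, abd, ace, ade, bcd, cde

so the chain groups are C_0 ≅ Z^5, C_1 ≅ Z^9, C_2 ≅ Z^6.

∂_1: C_1 → C_0 is given by ∂[p,q] = [q] − [p]. For instance
  ∂ce = e − c.
The resulting 5×9 matrix has rank 4, and its Smith normal form has invariant factors (1,1,1,1).

∂_2: C_2 → C_1 acts by ∂[p,q,r] = [q,r] − [p,r] + [p,q]. For instance
  ∂ace = ce − ae + ac,
  ∂cde = de − ce + cd.
The resulting 9×6 matrix has rank 5, and its Smith normal form has invariant factors (1,1,1,1,1).

Computing H_k = (kernel of ∂_k) / (image of ∂_{k+1}):

  H_0: rank C_0 − rank ∂_1 = 5 − 4 = 1, and the invariant factors of ∂_1 are all 1, so H_0 = Z.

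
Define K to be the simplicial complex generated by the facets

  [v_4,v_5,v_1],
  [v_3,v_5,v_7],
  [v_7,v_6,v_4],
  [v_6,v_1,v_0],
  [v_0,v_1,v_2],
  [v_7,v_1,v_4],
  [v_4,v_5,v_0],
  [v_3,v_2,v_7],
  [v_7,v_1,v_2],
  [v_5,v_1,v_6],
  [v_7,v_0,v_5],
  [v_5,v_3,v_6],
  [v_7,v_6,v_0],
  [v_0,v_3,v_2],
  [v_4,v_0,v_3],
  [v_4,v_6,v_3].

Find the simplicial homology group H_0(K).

K has 8 vertices, 24 edges, 16 triangles.
rank ∂_0 = 0, rank ∂_1 = 7 ⇒ b_0 = 8 − 0 − 7 = 1; all invariant factors of ∂_1 are 1 so no torsion. So H_0 = Z.

H_0 ≅ Z.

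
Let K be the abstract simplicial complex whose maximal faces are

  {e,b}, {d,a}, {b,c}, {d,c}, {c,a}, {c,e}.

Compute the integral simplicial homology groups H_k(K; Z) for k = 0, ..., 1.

We work with the vertex ordering a < b < c < d < e. The simplices of K, each written with vertices in increasing order, are:

  0-simplices (5): a, b, c, d, e
  1-simplices (6): ac, ad, bc, be, cd, ce

so the chain groups are C_0 ≅ Z^5, C_1 ≅ Z^6.

∂_1: C_1 → C_0 maps an edge to its endpoints' difference, ∂[p,q] = q − p.
The 5×6 boundary matrix has rank 4 and Smith normal form diag(1,1,1,1).

Computing H_k = (kernel of ∂_k) / (image of ∂_{k+1}):

  H_0: rank C_0 − rank ∂_1 = 5 − 4 = 1, and the invariant factors of ∂_1 are all 1, so H_0 ≅ Z.
  H_1: rank ker ∂_1 − rank ∂_2 = (6 − 4) − 0 = 2, and there is no ∂_2, so H_1 ≅ Z^2.

H_0 = Z,  H_1 = Z^2.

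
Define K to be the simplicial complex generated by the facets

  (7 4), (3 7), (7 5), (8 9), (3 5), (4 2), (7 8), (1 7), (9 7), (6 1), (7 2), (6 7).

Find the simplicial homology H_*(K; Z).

H_0 = Z,  H_1 = Z^4.

We work with the vertex ordering 1 < 2 < 3 < 4 < 5 < 6 < 7 < 8 < 9. The simplices of K, each written with vertices in increasing order, are:

  0-simplices (9): [1], [2], [3], [4], [5], [6], [7], [8], [9]
  1-simplices (12): [1,6], [1,7], [2,4], [2,7], [3,5], [3,7], [4,7], [5,7], [6,7], [7,8], [7,9], [8,9]

so the chain groups are C_0 ≅ Z^9, C_1 ≅ Z^12.

The boundary map ∂_1: C_1 → C_0 is given by ∂[p,q] = [q] − [p]. For instance
  ∂[3,7] = [7] − [3].
The resulting 9×12 matrix has rank 8, and its Smith normal form has invariant factors (1,1,1,1,1,1,1,1).

Computing H_k = (kernel of ∂_k) / (image of ∂_{k+1}):

  H_0: rank C_0 − rank ∂_1 = 9 − 8 = 1, and the invariant factors of ∂_1 are all 1, so H_0 ≅ Z.
  H_1: rank ker ∂_1 − rank ∂_2 = (12 − 8) − 0 = 4, and there is no ∂_2, so H_1 ≅ Z^4.

As a check, the Euler characteristic is 9 − 12 = -3, which agrees with 1 − 4 = -3.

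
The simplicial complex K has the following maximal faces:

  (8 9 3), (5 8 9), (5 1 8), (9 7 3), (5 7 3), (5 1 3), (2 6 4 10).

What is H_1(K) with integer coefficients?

H_1 ≅ Z.

Fix the vertex order 1 < 2 < 3 < 4 < 5 < 6 < 7 < 8 < 9 < 10 and write every simplex with vertices in increasing order. Then dim K = 3 and the simplices of K are:

  0-simplices (10): [1], [2], [3], [4], [5], [6], [7], [8], [9], [10]
  1-simplices (18): [1,3], [1,5], [1,8], [2,4], [2,6], [2,10], [3,5], [3,7], [3,8], [3,9], [4,6], [4,10], [5,7], [5,8], [5,9], [6,10], [7,9], [8,9]
  2-simplices (10): [1,3,5], [1,5,8], [2,4,6], [2,4,10], [2,6,10], [3,5,7], [3,7,9], [3,8,9], [4,6,10], [5,8,9]
  3-simplices (1): [2,4,6,10]

giving chain groups C_0 ≅ Z^10, C_1 ≅ Z^18, C_2 ≅ Z^10, C_3 ≅ Z^1.

The boundary map ∂_1: C_1 → C_0 maps an edge to its endpoints' difference, ∂[p,q] = q − p. For instance
  ∂[3,7] = [7] − [3].
The resulting 10×18 matrix has rank 8, and its Smith normal form has invariant factors (1,1,1,1,1,1,1,1).

The boundary map ∂_2: C_2 → C_1 acts by ∂[p,q,r] = [q,r] − [p,r] + [p,q]. For instance
  ∂[4,6,10] = [6,10] − [4,10] + [4,6],
  ∂[2,4,10] = [4,10] − [2,10] + [2,4].
The 18×10 boundary matrix has rank 9 and Smith normal form diag(1,1,1,1,1,1,1,1,1).

∂_3: C_3 → C_2 sends each 3-simplex σ to the alternating sum Σ_i (−1)^i (σ with its i-th vertex removed). For instance
  ∂[2,4,6,10] = [4,6,10] − [2,6,10] + [2,4,10] − [2,4,6].
This gives a 10×1 integer matrix of rank 1; reducing to Smith normal form yields diagonal entries (1).

Reading off H_k = ker ∂_k / im ∂_{k+1}:

  H_1: rank ker ∂_1 − rank ∂_2 = (18 − 8) − 9 = 1, and the invariant factors of ∂_2 are all 1, so H_1 ≅ Z.

(K is a triangulation of the disjoint union of the cylinder S^1 x I and the 3-simplex.)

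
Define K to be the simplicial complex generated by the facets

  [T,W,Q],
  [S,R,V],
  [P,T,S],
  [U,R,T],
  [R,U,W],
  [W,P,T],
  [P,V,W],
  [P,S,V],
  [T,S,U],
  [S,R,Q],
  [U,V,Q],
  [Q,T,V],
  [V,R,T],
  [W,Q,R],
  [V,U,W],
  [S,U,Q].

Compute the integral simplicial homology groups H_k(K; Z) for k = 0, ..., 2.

H_0 = Z,  H_1 = Z^2,  H_2 = Z.

Fix the vertex order P < Q < R < S < T < U < V < W and write every simplex with vertices in increasing order. Then dim K = 2 and the simplices of K are:

  0-simplices (8): P, Q, R, S, T, U, V, W
  1-simplices (24): PS, PT, PV, PW, QR, QS, QT, QU, QV, QW, RS, RT, RU, RV, RW, ST, SU, SV, TU, TV, TW, UV, UW, VW
  2-simplices (16): PST, PSV, PTW, PVW, QRS, QRW, QSU, QTV, QTW, QUV, RSV, RTU, RTV, RUW, STU, UVW

so the chain groups are C_0 ≅ Z^8, C_1 ≅ Z^24, C_2 ≅ Z^16.

The boundary map ∂_1: C_1 → C_0 maps an edge to its endpoints' difference, ∂[p,q] = q − p. For instance
  ∂RW = W − R.
As a 8×24 matrix over Z this has rank 7, with invariant factors (1,1,1,1,1,1,1).

The boundary map ∂_2: C_2 → C_1 maps a triangle to the signed sum of its edges. For instance
  ∂RTV = TV − RV + RT,
  ∂STU = TU − SU + ST.
This gives a 24×16 integer matrix of rank 15; reducing to Smith normal form yields diagonal entries (1,1,1,1,1,1,1,1,1,1,1,1,1,1,1).

Computing H_k = (kernel of ∂_k) / (image of ∂_{k+1}):

  H_0: rank C_0 − rank ∂_1 = 8 − 7 = 1, and the invariant factors of ∂_1 are all 1, so H_0 = Z.
  H_1: rank ker ∂_1 − rank ∂_2 = (24 − 7) − 15 = 2, and the invariant factors of ∂_2 are all 1, so H_1 = Z^2.
  H_2: rank ker ∂_2 − rank ∂_3 = (16 − 15) − 0 = 1, and there is no ∂_3, so H_2 = Z.

As a check, the Euler characteristic is 8 − 24 + 16 = 0, which agrees with 1 − 2 + 1 = 0.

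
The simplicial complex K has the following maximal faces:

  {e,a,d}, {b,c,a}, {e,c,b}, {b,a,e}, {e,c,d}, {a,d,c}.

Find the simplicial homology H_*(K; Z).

H_0 = Z,  H_1 = 0,  H_2 = Z.

K has 5 vertices, 9 edges, 6 triangles.
rank ∂_0 = 0, rank ∂_1 = 4 ⇒ b_0 = 5 − 0 − 4 = 1; all invariant factors of ∂_1 are 1 so no torsion. So H_0 ≅ Z.
rank ∂_1 = 4, rank ∂_2 = 5 ⇒ b_1 = 9 − 4 − 5 = 0; all invariant factors of ∂_2 are 1 so no torsion. So H_1 ≅ 0.
rank ∂_2 = 5, rank ∂_3 = 0 ⇒ b_2 = 6 − 5 − 0 = 1. So H_2 ≅ Z.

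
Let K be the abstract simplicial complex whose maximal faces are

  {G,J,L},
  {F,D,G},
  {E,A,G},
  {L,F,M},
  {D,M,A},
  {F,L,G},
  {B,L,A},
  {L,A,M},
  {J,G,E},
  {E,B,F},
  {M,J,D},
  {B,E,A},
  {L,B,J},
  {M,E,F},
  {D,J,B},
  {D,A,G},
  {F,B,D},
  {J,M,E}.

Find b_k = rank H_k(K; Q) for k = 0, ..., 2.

b_0 = 1, b_1 = 2, b_2 = 1.

We work with the vertex ordering A < B < D < E < F < G < J < L < M. The simplices of K, each written with vertices in increasing order, are:

  0-simplices (9): A, B, D, E, F, G, J, L, M
  1-simplices (27): AB, AD, AE, AG, AL, AM, BD, BE, BF, BJ, BL, DF, DG, DJ, DM, EF, EG, EJ, EM, FG, FL, FM, GJ, GL, JL, JM, LM
  2-simplices (18): ABE, ABL, ADG, ADM, AEG, ALM, BDF, BDJ, BEF, BJL, DFG, DJM, EFM, EGJ, EJM, FGL, FLM, GJL

Hence C_0 ≅ Z^9, C_1 ≅ Z^27, C_2 ≅ Z^18.

∂_1: C_1 → C_0 is given by ∂[p,q] = [q] − [p]. For instance
  ∂BJ = J − B.
As a 9×27 matrix over Z this has rank 8, with invariant factors (1,1,1,1,1,1,1,1).

∂_2: C_2 → C_1 sends each 2-simplex [p,q,r] to [q,r] − [p,r] + [p,q]. For instance
  ∂BJL = JL − BL + BJ,
  ∂AEG = EG − AG + AE.
This gives a 27×18 integer matrix of rank 17; reducing to Smith normal form yields diagonal entries (1,1,1,1,1,1,1,1,1,1,1,1,1,1,1,1,1).

From H_k ≅ ker(∂_k) / im(∂_{k+1}) we obtain:

  H_0: rank C_0 − rank ∂_1 = 9 − 8 = 1, and the invariant factors of ∂_1 are all 1, so H_0 = Z.
  H_1: rank ker ∂_1 − rank ∂_2 = (27 − 8) − 17 = 2, and the invariant factors of ∂_2 are all 1, so H_1 = Z^2.
  H_2: rank ker ∂_2 − rank ∂_3 = (18 − 17) − 0 = 1, and there is no ∂_3, so H_2 = Z.

As a check, the Euler characteristic is 9 − 27 + 18 = 0, which agrees with 1 − 2 + 1 = 0.

Hence the Betti numbers are b_0 = 1, b_1 = 2, b_2 = 1.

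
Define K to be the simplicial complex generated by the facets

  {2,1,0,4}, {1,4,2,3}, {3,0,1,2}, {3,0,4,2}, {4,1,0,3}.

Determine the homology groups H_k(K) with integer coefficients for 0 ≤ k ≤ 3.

K has 5 vertices, 10 edges, 10 triangles, 5 3-simplices.
rank ∂_0 = 0, rank ∂_1 = 4 ⇒ b_0 = 5 − 0 − 4 = 1; all invariant factors of ∂_1 are 1 so no torsion. So H_0 ≅ Z.
rank ∂_1 = 4, rank ∂_2 = 6 ⇒ b_1 = 10 − 4 − 6 = 0; all invariant factors of ∂_2 are 1 so no torsion. So H_1 ≅ 0.
rank ∂_2 = 6, rank ∂_3 = 4 ⇒ b_2 = 10 − 6 − 4 = 0; all invariant factors of ∂_3 are 1 so no torsion. So H_2 ≅ 0.
rank ∂_3 = 4, rank ∂_4 = 0 ⇒ b_3 = 5 − 4 − 0 = 1. So H_3 ≅ Z.

H_0 ≅ Z,  H_1 = 0,  H_2 = 0,  H_3 ≅ Z.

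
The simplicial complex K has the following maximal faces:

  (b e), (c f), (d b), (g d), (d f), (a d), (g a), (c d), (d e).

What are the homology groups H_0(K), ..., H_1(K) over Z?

Take the total order a < b < c < d < e < f < g on the vertex set. Then K (dimension 1) consists of the simplices:

  0-simplices (7): a, b, c, d, e, f, g
  1-simplices (9): ad, ag, bd, be, cd, cf, de, df, dg

giving chain groups C_0 ≅ Z^7, C_1 ≅ Z^9.

Boundary ∂_1: C_1 → C_0 maps an edge to its endpoints' difference, ∂[p,q] = q − p.
This gives a 7×9 integer matrix of rank 6; reducing to Smith normal form yields diagonal entries (1,1,1,1,1,1).

Now H_k = ker ∂_k / im ∂_{k+1}, so:

  H_0: rank C_0 − rank ∂_1 = 7 − 6 = 1, and the invariant factors of ∂_1 are all 1, so H_0 ≅ Z.
  H_1: rank ker ∂_1 − rank ∂_2 = (9 − 6) − 0 = 3, and there is no ∂_2, so H_1 ≅ Z^3.

As a check, the Euler characteristic is 7 − 9 = -2, which agrees with 1 − 3 = -2.

H_0 = Z,  H_1 = Z^3.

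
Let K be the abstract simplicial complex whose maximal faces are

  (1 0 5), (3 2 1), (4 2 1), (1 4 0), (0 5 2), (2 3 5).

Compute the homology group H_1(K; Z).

H_1 ≅ Z.

We work with the vertex ordering 0 < 1 < 2 < 3 < 4 < 5. The simplices of K, each written with vertices in increasing order, are:

  0-simplices (6): [0], [1], [2], [3], [4], [5]
  1-simplices (12): [0,1], [0,2], [0,4], [0,5], [1,2], [1,3], [1,4], [1,5], [2,3], [2,4], [2,5], [3,5]
  2-simplices (6): [0,1,4], [0,1,5], [0,2,5], [1,2,3], [1,2,4], [2,3,5]

giving chain groups C_0 ≅ Z^6, C_1 ≅ Z^12, C_2 ≅ Z^6.

The boundary map ∂_1: C_1 → C_0 maps an edge to its endpoints' difference, ∂[p,q] = q − p.
As a 6×12 matrix over Z this has rank 5, with invariant factors (1,1,1,1,1).

The boundary map ∂_2: C_2 → C_1 sends each 2-simplex [p,q,r] to [q,r] − [p,r] + [p,q]. For instance
  ∂[0,2,5] = [2,5] − [0,5] + [0,2],
  ∂[0,1,4] = [1,4] − [0,4] + [0,1].
The 12×6 boundary matrix has rank 6 and Smith normal form diag(1,1,1,1,1,1).

From H_k ≅ ker(∂_k) / im(∂_{k+1}) we obtain:

  H_1: rank ker ∂_1 − rank ∂_2 = (12 − 5) − 6 = 1, and the invariant factors of ∂_2 are all 1, so H_1 ≅ Z.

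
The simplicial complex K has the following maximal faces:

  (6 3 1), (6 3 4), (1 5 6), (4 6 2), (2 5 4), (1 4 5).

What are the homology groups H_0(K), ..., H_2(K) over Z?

Take the total order 1 < 2 < 3 < 4 < 5 < 6 on the vertex set. Then K (dimension 2) consists of the simplices:

  0-simplices (6): [1], [2], [3], [4], [5], [6]
  1-simplices (12): [1,3], [1,4], [1,5], [1,6], [2,4], [2,5], [2,6], [3,4], [3,6], [4,5], [4,6], [5,6]
  2-simplices (6): [1,3,6], [1,4,5], [1,5,6], [2,4,5], [2,4,6], [3,4,6]

Hence C_0 ≅ Z^6, C_1 ≅ Z^12, C_2 ≅ Z^6.

∂_1: C_1 → C_0 maps an edge to its endpoints' difference, ∂[p,q] = q − p. For instance
  ∂[2,6] = [6] − [2].
This gives a 6×12 integer matrix of rank 5; reducing to Smith normal form yields diagonal entries (1,1,1,1,1).

∂_2: C_2 → C_1 acts by ∂[p,q,r] = [q,r] − [p,r] + [p,q]. For instance
  ∂[1,4,5] = [4,5] − [1,5] + [1,4],
  ∂[1,5,6] = [5,6] − [1,6] + [1,5].
As a 12×6 matrix over Z this has rank 6, with invariant factors (1,1,1,1,1,1).

Now H_k = ker ∂_k / im ∂_{k+1}, so:

  H_0: rank C_0 − rank ∂_1 = 6 − 5 = 1, and the invariant factors of ∂_1 are all 1, so H_0 ≅ Z.
  H_1: rank ker ∂_1 − rank ∂_2 = (12 − 5) − 6 = 1, and the invariant factors of ∂_2 are all 1, so H_1 ≅ Z.
  H_2: rank ker ∂_2 − rank ∂_3 = (6 − 6) − 0 = 0, and there is no ∂_3, so H_2 ≅ 0.

As a check, the Euler characteristic is 6 − 12 + 6 = 0, which agrees with 1 − 1 + 0 = 0.

H_0 = Z,  H_1 = Z,  H_2 = 0.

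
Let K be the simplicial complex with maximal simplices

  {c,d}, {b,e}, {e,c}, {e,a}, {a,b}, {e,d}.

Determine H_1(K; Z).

H_1 = Z^2.

Take the total order a < b < c < d < e on the vertex set. Then K (dimension 1) consists of the simplices:

  0-simplices (5): a, b, c, d, e
  1-simplices (6): ab, ae, be, cd, ce, de

so the chain groups are C_0 ≅ Z^5, C_1 ≅ Z^6.

Boundary ∂_1: C_1 → C_0 sends each edge [p,q] (with p < q) to q − p. For instance
  ∂cd = d − c.
As a 5×6 matrix over Z this has rank 4, with invariant factors (1,1,1,1).

Computing H_k = (kernel of ∂_k) / (image of ∂_{k+1}):

  H_1: rank ker ∂_1 − rank ∂_2 = (6 − 4) − 0 = 2, and there is no ∂_2, so H_1 = Z^2.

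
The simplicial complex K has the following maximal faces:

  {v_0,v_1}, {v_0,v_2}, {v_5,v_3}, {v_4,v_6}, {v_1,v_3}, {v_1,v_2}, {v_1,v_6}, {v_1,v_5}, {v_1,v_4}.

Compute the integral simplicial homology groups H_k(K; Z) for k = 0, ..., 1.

H_0 = Z,  H_1 = Z^3.

We work with the vertex ordering v_0 < v_1 < v_2 < v_3 < v_4 < v_5 < v_6. The simplices of K, each written with vertices in increasing order, are:

  0-simplices (7): [v_0], [v_1], [v_2], [v_3], [v_4], [v_5], [v_6]
  1-simplices (9): [v_0,v_1], [v_0,v_2], [v_1,v_2], [v_1,v_3], [v_1,v_4], [v_1,v_5], [v_1,v_6], [v_3,v_5], [v_4,v_6]

Hence C_0 ≅ Z^7, C_1 ≅ Z^9.

Boundary ∂_1: C_1 → C_0 sends each edge [p,q] (with p < q) to q − p. For instance
  ∂[v_0,v_2] = [v_2] − [v_0].
This gives a 7×9 integer matrix of rank 6; reducing to Smith normal form yields diagonal entries (1,1,1,1,1,1).

From H_k ≅ ker(∂_k) / im(∂_{k+1}) we obtain:

  H_0: rank C_0 − rank ∂_1 = 7 − 6 = 1, and the invariant factors of ∂_1 are all 1, so H_0 ≅ Z.
  H_1: rank ker ∂_1 − rank ∂_2 = (9 − 6) − 0 = 3, and there is no ∂_2, so H_1 ≅ Z^3.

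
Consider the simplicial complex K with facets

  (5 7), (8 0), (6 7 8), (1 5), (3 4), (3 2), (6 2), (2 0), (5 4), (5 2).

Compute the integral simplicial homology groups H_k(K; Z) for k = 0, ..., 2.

Order the vertices as 0 < 1 < 2 < 3 < 4 < 5 < 6 < 7 < 8. Listing each simplex with vertices in this order, K has dimension 2 with simplices:

  0-simplices (9): [0], [1], [2], [3], [4], [5], [6], [7], [8]
  1-simplices (12): [0,2], [0,8], [1,5], [2,3], [2,5], [2,6], [3,4], [4,5], [5,7], [6,7], [6,8], [7,8]
  2-simplices (1): [6,7,8]

giving chain groups C_0 ≅ Z^9, C_1 ≅ Z^12, C_2 ≅ Z^1.

The boundary map ∂_1: C_1 → C_0 sends each edge [p,q] (with p < q) to q − p. For instance
  ∂[2,3] = [3] − [2].
This gives a 9×12 integer matrix of rank 8; reducing to Smith normal form yields diagonal entries (1,1,1,1,1,1,1,1).

Boundary ∂_2: C_2 → C_1 acts by ∂[p,q,r] = [q,r] − [p,r] + [p,q]. For instance
  ∂[6,7,8] = [7,8] − [6,8] + [6,7].
The 12×1 boundary matrix has rank 1 and Smith normal form diag(1).

Reading off H_k = ker ∂_k / im ∂_{k+1}:

  H_0: rank C_0 − rank ∂_1 = 9 − 8 = 1, and the invariant factors of ∂_1 are all 1, so H_0 ≅ Z.
  H_1: rank ker ∂_1 − rank ∂_2 = (12 − 8) − 1 = 3, and the invariant factors of ∂_2 are all 1, so H_1 ≅ Z^3.
  H_2: rank ker ∂_2 − rank ∂_3 = (1 − 1) − 0 = 0, and there is no ∂_3, so H_2 ≅ 0.

H_0 ≅ Z,  H_1 ≅ Z^3,  H_2 = 0.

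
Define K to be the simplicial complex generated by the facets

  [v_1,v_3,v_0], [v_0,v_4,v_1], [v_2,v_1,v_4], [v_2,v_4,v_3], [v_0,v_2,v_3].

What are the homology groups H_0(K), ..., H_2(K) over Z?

We work with the vertex ordering v_0 < v_1 < v_2 < v_3 < v_4. The simplices of K, each written with vertices in increasing order, are:

  0-simplices (5): [v_0], [v_1], [v_2], [v_3], [v_4]
  1-simplices (10): [v_0,v_1], [v_0,v_2], [v_0,v_3], [v_0,v_4], [v_1,v_2], [v_1,v_3], [v_1,v_4], [v_2,v_3], [v_2,v_4], [v_3,v_4]
  2-simplices (5): [v_0,v_1,v_3], [v_0,v_1,v_4], [v_0,v_2,v_3], [v_1,v_2,v_4], [v_2,v_3,v_4]

so the chain groups are C_0 ≅ Z^5, C_1 ≅ Z^10, C_2 ≅ Z^5.

∂_1: C_1 → C_0 maps an edge to its endpoints' difference, ∂[p,q] = q − p. For instance
  ∂[v_1,v_2] = [v_2] − [v_1].
As a 5×10 matrix over Z this has rank 4, with invariant factors (1,1,1,1).

The boundary map ∂_2: C_2 → C_1 acts by ∂[p,q,r] = [q,r] − [p,r] + [p,q]. For instance
  ∂[v_0,v_1,v_3] = [v_1,v_3] − [v_0,v_3] + [v_0,v_1],
  ∂[v_0,v_2,v_3] = [v_2,v_3] − [v_0,v_3] + [v_0,v_2].
This gives a 10×5 integer matrix of rank 5; reducing to Smith normal form yields diagonal entries (1,1,1,1,1).

Now H_k = ker ∂_k / im ∂_{k+1}, so:

  H_0: rank C_0 − rank ∂_1 = 5 − 4 = 1, and the invariant factors of ∂_1 are all 1, so H_0 = Z.
  H_1: rank ker ∂_1 − rank ∂_2 = (10 − 4) − 5 = 1, and the invariant factors of ∂_2 are all 1, so H_1 = Z.
  H_2: rank ker ∂_2 − rank ∂_3 = (5 − 5) − 0 = 0, and there is no ∂_3, so H_2 = 0.

As a check, the Euler characteristic is 5 − 10 + 5 = 0, which agrees with 1 − 1 + 0 = 0.

H_0 ≅ Z,  H_1 ≅ Z,  H_2 = 0.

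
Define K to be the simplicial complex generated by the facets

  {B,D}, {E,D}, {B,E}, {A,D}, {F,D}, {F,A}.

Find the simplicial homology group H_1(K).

Take the total order A < B < D < E < F on the vertex set. Then K (dimension 1) consists of the simplices:

  0-simplices (5): A, B, D, E, F
  1-simplices (6): AD, AF, BD, BE, DE, DF

so the chain groups are C_0 ≅ Z^5, C_1 ≅ Z^6.

Boundary ∂_1: C_1 → C_0 is given by ∂[p,q] = [q] − [p]. For instance
  ∂AF = F − A.
This gives a 5×6 integer matrix of rank 4; reducing to Smith normal form yields diagonal entries (1,1,1,1).

From H_k ≅ ker(∂_k) / im(∂_{k+1}) we obtain:

  H_1: rank ker ∂_1 − rank ∂_2 = (6 − 4) − 0 = 2, and there is no ∂_2, so H_1 = Z^2.

H_1 = Z^2.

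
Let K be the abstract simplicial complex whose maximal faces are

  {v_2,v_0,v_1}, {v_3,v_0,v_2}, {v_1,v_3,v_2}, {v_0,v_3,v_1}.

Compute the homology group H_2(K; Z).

H_2 = Z.

Take the total order v_0 < v_1 < v_2 < v_3 on the vertex set. Then K (dimension 2) consists of the simplices:

  0-simplices (4): [v_0], [v_1], [v_2], [v_3]
  1-simplices (6): [v_0,v_1], [v_0,v_2], [v_0,v_3], [v_1,v_2], [v_1,v_3], [v_2,v_3]
  2-simplices (4): [v_0,v_1,v_2], [v_0,v_1,v_3], [v_0,v_2,v_3], [v_1,v_2,v_3]

so the chain groups are C_0 ≅ Z^4, C_1 ≅ Z^6, C_2 ≅ Z^4.

The boundary map ∂_1: C_1 → C_0 maps an edge to its endpoints' difference, ∂[p,q] = q − p.
The resulting 4×6 matrix has rank 3, and its Smith normal form has invariant factors (1,1,1).

The boundary map ∂_2: C_2 → C_1 sends each 2-simplex [p,q,r] to [q,r] − [p,r] + [p,q]. For instance
  ∂[v_0,v_1,v_3] = [v_1,v_3] − [v_0,v_3] + [v_0,v_1],
  ∂[v_1,v_2,v_3] = [v_2,v_3] − [v_1,v_3] + [v_1,v_2].
This gives a 6×4 integer matrix of rank 3; reducing to Smith normal form yields diagonal entries (1,1,1).

Computing H_k = (kernel of ∂_k) / (image of ∂_{k+1}):

  H_2: rank ker ∂_2 − rank ∂_3 = (4 − 3) − 0 = 1, and there is no ∂_3, so H_2 ≅ Z.

(K is a triangulation of the 2-sphere S^2.)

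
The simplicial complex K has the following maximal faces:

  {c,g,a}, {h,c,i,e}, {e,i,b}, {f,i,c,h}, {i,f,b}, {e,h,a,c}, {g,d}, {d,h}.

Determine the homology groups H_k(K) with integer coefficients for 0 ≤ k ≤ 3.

Order the vertices as a < b < c < d < e < f < g < h < i. Listing each simplex with vertices in this order, K has dimension 3 with simplices:

  0-simplices (9): a, b, c, d, e, f, g, h, i
  1-simplices (19): ac, ae, ag, ah, be, bf, bi, ce, cf, cg, ch, ci, dg, dh, eh, ei, fh, fi, hi
  2-simplices (13): ace, acg, ach, aeh, bei, bfi, ceh, cei, cfh, cfi, chi, ehi, fhi
  3-simplices (3): aceh, cehi, cfhi

so the chain groups are C_0 ≅ Z^9, C_1 ≅ Z^19, C_2 ≅ Z^13, C_3 ≅ Z^3.

Boundary ∂_1: C_1 → C_0 is given by ∂[p,q] = [q] − [p].
This gives a 9×19 integer matrix of rank 8; reducing to Smith normal form yields diagonal entries (1,1,1,1,1,1,1,1).

Boundary ∂_2: C_2 → C_1 sends each 2-simplex [p,q,r] to [q,r] − [p,r] + [p,q]. For instance
  ∂aeh = eh − ah + ae,
  ∂ceh = eh − ch + ce.
The 19×13 boundary matrix has rank 10 and Smith normal form diag(1,1,1,1,1,1,1,1,1,1).

∂_3: C_3 → C_2 sends each 3-simplex σ to the alternating sum Σ_i (−1)^i (σ with its i-th vertex removed). For instance
  ∂cfhi = fhi − chi + cfi − cfh,
  ∂cehi = ehi − chi + cei − ceh.
The 13×3 boundary matrix has rank 3 and Smith normal form diag(1,1,1).

From H_k ≅ ker(∂_k) / im(∂_{k+1}) we obtain:

  H_0: rank C_0 − rank ∂_1 = 9 − 8 = 1, and the invariant factors of ∂_1 are all 1, so H_0 = Z.
  H_1: rank ker ∂_1 − rank ∂_2 = (19 − 8) − 10 = 1, and the invariant factors of ∂_2 are all 1, so H_1 = Z.
  H_2: rank ker ∂_2 − rank ∂_3 = (13 − 10) − 3 = 0, and the invariant factors of ∂_3 are all 1, so H_2 = 0.
  H_3: rank ker ∂_3 − rank ∂_4 = (3 − 3) − 0 = 0, and there is no ∂_4, so H_3 = 0.

H_0 ≅ Z,  H_1 ≅ Z,  H_2 = 0,  H_3 = 0.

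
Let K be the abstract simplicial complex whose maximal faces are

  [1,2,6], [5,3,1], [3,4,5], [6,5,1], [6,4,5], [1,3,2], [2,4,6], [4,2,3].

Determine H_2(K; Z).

Take the total order 1 < 2 < 3 < 4 < 5 < 6 on the vertex set. Then K (dimension 2) consists of the simplices:

  0-simplices (6): [1], [2], [3], [4], [5], [6]
  1-simplices (12): [1,2], [1,3], [1,5], [1,6], [2,3], [2,4], [2,6], [3,4], [3,5], [4,5], [4,6], [5,6]
  2-simplices (8): [1,2,3], [1,2,6], [1,3,5], [1,5,6], [2,3,4], [2,4,6], [3,4,5], [4,5,6]

giving chain groups C_0 ≅ Z^6, C_1 ≅ Z^12, C_2 ≅ Z^8.

The boundary map ∂_1: C_1 → C_0 sends each edge [p,q] (with p < q) to q − p. For instance
  ∂[1,5] = [5] − [1].
This gives a 6×12 integer matrix of rank 5; reducing to Smith normal form yields diagonal entries (1,1,1,1,1).

∂_2: C_2 → C_1 acts by ∂[p,q,r] = [q,r] − [p,r] + [p,q]. For instance
  ∂[1,5,6] = [5,6] − [1,6] + [1,5],
  ∂[4,5,6] = [5,6] − [4,6] + [4,5].
The resulting 12×8 matrix has rank 7, and its Smith normal form has invariant factors (1,1,1,1,1,1,1).

Computing H_k = (kernel of ∂_k) / (image of ∂_{k+1}):

  H_2: rank ker ∂_2 − rank ∂_3 = (8 − 7) − 0 = 1, and there is no ∂_3, so H_2 = Z.

H_2 = Z.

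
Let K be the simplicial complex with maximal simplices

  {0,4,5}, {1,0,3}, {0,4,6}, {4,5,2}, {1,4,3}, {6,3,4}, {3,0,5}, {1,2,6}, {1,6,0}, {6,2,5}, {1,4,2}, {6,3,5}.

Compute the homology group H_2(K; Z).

Fix the vertex order 0 < 1 < 2 < 3 < 4 < 5 < 6 and write every simplex with vertices in increasing order. Then dim K = 2 and the simplices of K are:

  0-simplices (7): [0], [1], [2], [3], [4], [5], [6]
  1-simplices (18): [0,1], [0,3], [0,4], [0,5], [0,6], [1,2], [1,3], [1,4], [1,6], [2,4], [2,5], [2,6], [3,4], [3,5], [3,6], [4,5], [4,6], [5,6]
  2-simplices (12): [0,1,3], [0,1,6], [0,3,5], [0,4,5], [0,4,6], [1,2,4], [1,2,6], [1,3,4], [2,4,5], [2,5,6], [3,4,6], [3,5,6]

so the chain groups are C_0 ≅ Z^7, C_1 ≅ Z^18, C_2 ≅ Z^12.

∂_1: C_1 → C_0 maps an edge to its endpoints' difference, ∂[p,q] = q − p. For instance
  ∂[1,3] = [3] − [1].
As a 7×18 matrix over Z this has rank 6, with invariant factors (1,1,1,1,1,1).

The boundary map ∂_2: C_2 → C_1 maps a triangle to the signed sum of its edges. For instance
  ∂[2,5,6] = [5,6] − [2,6] + [2,5],
  ∂[3,4,6] = [4,6] − [3,6] + [3,4].
This gives a 18×12 integer matrix of rank 12; reducing to Smith normal form yields diagonal entries (1,1,1,1,1,1,1,1,1,1,1,2).

Computing H_k = (kernel of ∂_k) / (image of ∂_{k+1}):

  H_2: rank ker ∂_2 − rank ∂_3 = (12 − 12) − 0 = 0, and there is no ∂_3, so H_2 = 0.

H_2 = 0.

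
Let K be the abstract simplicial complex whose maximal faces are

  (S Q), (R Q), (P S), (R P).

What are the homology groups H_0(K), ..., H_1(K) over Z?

We work with the vertex ordering P < Q < R < S. The simplices of K, each written with vertices in increasing order, are:

  0-simplices (4): P, Q, R, S
  1-simplices (4): PR, PS, QR, QS

Hence C_0 ≅ Z^4, C_1 ≅ Z^4.

∂_1: C_1 → C_0 maps an edge to its endpoints' difference, ∂[p,q] = q − p.
The 4×4 boundary matrix has rank 3 and Smith normal form diag(1,1,1).

Reading off H_k = ker ∂_k / im ∂_{k+1}:

  H_0: rank C_0 − rank ∂_1 = 4 − 3 = 1, and the invariant factors of ∂_1 are all 1, so H_0 = Z.
  H_1: rank ker ∂_1 − rank ∂_2 = (4 − 3) − 0 = 1, and there is no ∂_2, so H_1 = Z.

As a check, the Euler characteristic is 4 − 4 = 0, which agrees with 1 − 1 = 0.

H_0 = Z,  H_1 = Z.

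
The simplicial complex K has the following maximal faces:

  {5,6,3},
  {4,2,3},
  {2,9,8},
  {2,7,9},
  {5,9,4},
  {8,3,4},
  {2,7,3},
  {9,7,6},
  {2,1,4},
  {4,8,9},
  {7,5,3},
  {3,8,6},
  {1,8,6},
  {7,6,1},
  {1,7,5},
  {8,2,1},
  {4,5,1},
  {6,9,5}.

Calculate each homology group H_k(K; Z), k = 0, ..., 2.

Order the vertices as 1 < 2 < 3 < 4 < 5 < 6 < 7 < 8 < 9. Listing each simplex with vertices in this order, K has dimension 2 with simplices:

  0-simplices (9): [1], [2], [3], [4], [5], [6], [7], [8], [9]
  1-simplices (27): (27 of them)
  2-simplices (18): [1,2,4], [1,2,8], [1,4,5], [1,5,7], [1,6,7], [1,6,8], [2,3,4], [2,3,7], [2,7,9], [2,8,9], [3,4,8], [3,5,6], [3,5,7], [3,6,8], [4,5,9], [4,8,9], [5,6,9], [6,7,9]

so the chain groups are C_0 ≅ Z^9, C_1 ≅ Z^27, C_2 ≅ Z^18.

Boundary ∂_1: C_1 → C_0 maps an edge to its endpoints' difference, ∂[p,q] = q − p.
As a 9×27 matrix over Z this has rank 8, with invariant factors (1,1,1,1,1,1,1,1).

Boundary ∂_2: C_2 → C_1 maps a triangle to the signed sum of its edges. For instance
  ∂[1,4,5] = [4,5] − [1,5] + [1,4],
  ∂[3,5,6] = [5,6] − [3,6] + [3,5].
This gives a 27×18 integer matrix of rank 18; reducing to Smith normal form yields diagonal entries (1,1,1,1,1,1,1,1,1,1,1,1,1,1,1,1,1,2).

Now H_k = ker ∂_k / im ∂_{k+1}, so:

  H_0: rank C_0 − rank ∂_1 = 9 − 8 = 1, and the invariant factors of ∂_1 are all 1, so H_0 ≅ Z.
  H_1: rank ker ∂_1 − rank ∂_2 = (27 − 8) − 18 = 1, and ∂_2 has invariant factor 2 > 1, so H_1 ≅ Z ⊕ Z/2Z.
  H_2: rank ker ∂_2 − rank ∂_3 = (18 − 18) − 0 = 0, and there is no ∂_3, so H_2 ≅ 0.

(K is a triangulation of the Klein bottle.)

H_0 = Z,  H_1 = Z ⊕ Z/2Z,  H_2 = 0.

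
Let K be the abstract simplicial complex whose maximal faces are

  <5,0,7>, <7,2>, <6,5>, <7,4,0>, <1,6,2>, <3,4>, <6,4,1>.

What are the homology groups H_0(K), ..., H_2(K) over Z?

H_0 = Z,  H_1 = Z^2,  H_2 = 0.

We work with the vertex ordering 0 < 1 < 2 < 3 < 4 < 5 < 6 < 7. The simplices of K, each written with vertices in increasing order, are:

  0-simplices (8): [0], [1], [2], [3], [4], [5], [6], [7]
  1-simplices (13): [0,4], [0,5], [0,7], [1,2], [1,4], [1,6], [2,6], [2,7], [3,4], [4,6], [4,7], [5,6], [5,7]
  2-simplices (4): [0,4,7], [0,5,7], [1,2,6], [1,4,6]

giving chain groups C_0 ≅ Z^8, C_1 ≅ Z^13, C_2 ≅ Z^4.

∂_1: C_1 → C_0 maps an edge to its endpoints' difference, ∂[p,q] = q − p. For instance
  ∂[3,4] = [4] − [3].
As a 8×13 matrix over Z this has rank 7, with invariant factors (1,1,1,1,1,1,1).

The boundary map ∂_2: C_2 → C_1 sends each 2-simplex [p,q,r] to [q,r] − [p,r] + [p,q]. For instance
  ∂[1,2,6] = [2,6] − [1,6] + [1,2],
  ∂[1,4,6] = [4,6] − [1,6] + [1,4].
This gives a 13×4 integer matrix of rank 4; reducing to Smith normal form yields diagonal entries (1,1,1,1).

Computing H_k = (kernel of ∂_k) / (image of ∂_{k+1}):

  H_0: rank C_0 − rank ∂_1 = 8 − 7 = 1, and the invariant factors of ∂_1 are all 1, so H_0 ≅ Z.
  H_1: rank ker ∂_1 − rank ∂_2 = (13 − 7) − 4 = 2, and the invariant factors of ∂_2 are all 1, so H_1 ≅ Z^2.
  H_2: rank ker ∂_2 − rank ∂_3 = (4 − 4) − 0 = 0, and there is no ∂_3, so H_2 ≅ 0.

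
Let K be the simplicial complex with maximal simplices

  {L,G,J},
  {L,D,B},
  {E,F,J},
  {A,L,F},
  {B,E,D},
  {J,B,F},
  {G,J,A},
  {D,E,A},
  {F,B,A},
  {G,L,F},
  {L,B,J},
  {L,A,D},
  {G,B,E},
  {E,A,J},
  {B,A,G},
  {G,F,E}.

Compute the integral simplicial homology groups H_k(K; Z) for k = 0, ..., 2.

We work with the vertex ordering A < B < D < E < F < G < J < L. The simplices of K, each written with vertices in increasing order, are:

  0-simplices (8): A, B, D, E, F, G, J, L
  1-simplices (24): AB, AD, AE, AF, AG, AJ, AL, BD, BE, BF, BG, BJ, BL, DE, DL, EF, EG, EJ, FG, FJ, FL, GJ, GL, JL
  2-simplices (16): ABF, ABG, ADE, ADL, AEJ, AFL, AGJ, BDE, BDL, BEG, BFJ, BJL, EFG, EFJ, FGL, GJL

so the chain groups are C_0 ≅ Z^8, C_1 ≅ Z^24, C_2 ≅ Z^16.

∂_1: C_1 → C_0 is given by ∂[p,q] = [q] − [p]. For instance
  ∂DL = L − D.
The 8×24 boundary matrix has rank 7 and Smith normal form diag(1,1,1,1,1,1,1).

∂_2: C_2 → C_1 acts by ∂[p,q,r] = [q,r] − [p,r] + [p,q]. For instance
  ∂FGL = GL − FL + FG,
  ∂EFG = FG − EG + EF.
The 24×16 boundary matrix has rank 15 and Smith normal form diag(1,1,1,1,1,1,1,1,1,1,1,1,1,1,1).

Now H_k = ker ∂_k / im ∂_{k+1}, so:

  H_0: rank C_0 − rank ∂_1 = 8 − 7 = 1, and the invariant factors of ∂_1 are all 1, so H_0 ≅ Z.
  H_1: rank ker ∂_1 − rank ∂_2 = (24 − 7) − 15 = 2, and the invariant factors of ∂_2 are all 1, so H_1 ≅ Z^2.
  H_2: rank ker ∂_2 − rank ∂_3 = (16 − 15) − 0 = 1, and there is no ∂_3, so H_2 ≅ Z.

H_0 = Z,  H_1 = Z^2,  H_2 = Z.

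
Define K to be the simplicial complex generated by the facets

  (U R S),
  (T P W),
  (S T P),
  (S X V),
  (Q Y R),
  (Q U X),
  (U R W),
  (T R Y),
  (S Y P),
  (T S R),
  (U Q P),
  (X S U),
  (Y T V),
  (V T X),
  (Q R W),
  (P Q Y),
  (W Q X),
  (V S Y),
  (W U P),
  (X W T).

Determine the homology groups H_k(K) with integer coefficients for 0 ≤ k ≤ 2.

H_0 ≅ Z,  H_1 ≅ Z ⊕ Z/2Z,  H_2 = 0.

Order the vertices as P < Q < R < S < T < U < V < W < X < Y. Listing each simplex with vertices in this order, K has dimension 2 with simplices:

  0-simplices (10): P, Q, R, S, T, U, V, W, X, Y
  1-simplices (30): PQ, PS, PT, PU, PW, PY, QR, QU, QW, QX, QY, RS, RT, RU, RW, RY, ST, SU, SV, SX, SY, TV, TW, TX, TY, UW, UX, VX, VY, WX
  2-simplices (20): PQU, PQY, PST, PSY, PTW, PUW, QRW, QRY, QUX, QWX, RST, RSU, RTY, RUW, SUX, SVX, SVY, TVX, TVY, TWX

giving chain groups C_0 ≅ Z^10, C_1 ≅ Z^30, C_2 ≅ Z^20.

∂_1: C_1 → C_0 is given by ∂[p,q] = [q] − [p]. For instance
  ∂PU = U − P.
The resulting 10×30 matrix has rank 9, and its Smith normal form has invariant factors (1,1,1,1,1,1,1,1,1).

Boundary ∂_2: C_2 → C_1 sends each 2-simplex [p,q,r] to [q,r] − [p,r] + [p,q]. For instance
  ∂TVY = VY − TY + TV,
  ∂TVX = VX − TX + TV.
The 30×20 boundary matrix has rank 20 and Smith normal form diag(1,1,1,1,1,1,1,1,1,1,1,1,1,1,1,1,1,1,1,2).

Computing H_k = (kernel of ∂_k) / (image of ∂_{k+1}):

  H_0: rank C_0 − rank ∂_1 = 10 − 9 = 1, and the invariant factors of ∂_1 are all 1, so H_0 = Z.
  H_1: rank ker ∂_1 − rank ∂_2 = (30 − 9) − 20 = 1, and ∂_2 has invariant factor 2 > 1, so H_1 = Z ⊕ Z/2Z.
  H_2: rank ker ∂_2 − rank ∂_3 = (20 − 20) − 0 = 0, and there is no ∂_3, so H_2 = 0.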